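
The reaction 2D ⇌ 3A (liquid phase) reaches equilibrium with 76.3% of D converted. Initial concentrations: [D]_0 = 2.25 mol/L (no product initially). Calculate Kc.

Let X = conversion of D.
Concentrations: [D] = 2.25 − 2.25X; [A] = 3.38X.
At X = 0.763: [D] = 0.533, [A] = 2.58.
Kc = [A]^3 / ([D]^2) = 60.1 mol/L.

Kc = 60.1 mol/L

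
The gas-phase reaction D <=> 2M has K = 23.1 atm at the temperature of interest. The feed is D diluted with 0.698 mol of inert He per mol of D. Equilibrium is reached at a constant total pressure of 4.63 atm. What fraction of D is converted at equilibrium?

X = 0.796

Basis: 1 mol D initially; let X = conversion of D. Extent ξ = X.
Species balance: n_D = 1 − X; n_M = 2X; n_I = 0.698 (inert).
n_T = Σnᵢ = 1.7 + X.
With p_i = (n_i/n_T)P, K = p_M^2 / (p_D).
Substituting and setting equal to 23.1 atm gives a polynomial in X; the root in (0,1) is X = 0.796.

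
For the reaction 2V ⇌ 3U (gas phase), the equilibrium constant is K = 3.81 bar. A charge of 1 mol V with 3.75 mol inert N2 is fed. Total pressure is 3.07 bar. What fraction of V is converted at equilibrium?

X = 0.632

Basis: 1 mol V initially; let X = conversion of V. Extent ξ = 0.5X.
Species balance: n_V = 1 − X; n_U = 1.5X; n_I = 3.75 (inert).
Summing: n_T = 4.75 + 0.5X.
y_i = n_i/n_T, p_i = y_i·P. K = p_U^3 / (p_V^2).
Setting this equal to 3.81 bar and taking the physical root (0 < X < 1) gives X = 0.632.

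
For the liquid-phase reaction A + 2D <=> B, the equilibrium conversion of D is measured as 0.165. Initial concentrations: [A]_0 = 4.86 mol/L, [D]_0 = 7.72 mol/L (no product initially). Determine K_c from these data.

Let X = conversion of D.
Concentrations: [A] = 4.86 − 3.86X; [D] = 7.72 − 7.72X; [B] = 3.86X.
At X = 0.165: [A] = 4.22, [D] = 6.45, [B] = 0.637.
K_c = [B] / ([A] [D]^2) = 0.00363 (mol/L)^-2.

K_c = 0.00363 (mol/L)^-2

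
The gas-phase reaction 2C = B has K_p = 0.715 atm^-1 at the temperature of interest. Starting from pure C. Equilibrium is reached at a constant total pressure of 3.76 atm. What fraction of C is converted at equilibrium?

Take 1 mol C as basis and let X be its fractional conversion, so ξ = 0.5X.
Species balance: n_C = 1 − X; n_B = 0.5X.
Total moles n_T = 1 − 0.5X.
y_i = n_i/n_T, p_i = y_i·P. K_p = p_B / (p_C^2).
Substituting and setting equal to 0.715 atm^-1 gives a polynomial in X; the root in (0,1) is X = 0.708.

X = 0.708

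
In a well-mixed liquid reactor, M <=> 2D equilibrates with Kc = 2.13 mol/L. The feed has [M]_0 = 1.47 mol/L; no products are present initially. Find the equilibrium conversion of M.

X = 0.447

Let X = conversion of M; extent ξ = 1.47·X mol/L.
Concentrations: [M] = 1.47 − 1.47X; [D] = 2.94X.
Kc = [D]^2 / ([M]).
Setting equal to 2.13 and solving for X on (0,1) gives X = 0.447.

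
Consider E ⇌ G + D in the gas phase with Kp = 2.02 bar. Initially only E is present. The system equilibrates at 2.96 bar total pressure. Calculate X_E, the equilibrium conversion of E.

Take 1 mol E as basis and let X be its fractional conversion, so ξ = X.
At extent ξ: n_E = 1 − X; n_G = X; n_D = X.
n_T = Σnᵢ = 1 + X.
y_i = n_i/n_T, p_i = y_i·P. Kp = p_G p_D / (p_E).
This yields a degree-2 equation in X; solving on (0,1), X = 0.637.

X = 0.637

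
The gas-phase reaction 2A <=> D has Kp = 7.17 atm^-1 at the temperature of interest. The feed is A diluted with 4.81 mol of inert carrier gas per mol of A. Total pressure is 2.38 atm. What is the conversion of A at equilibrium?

X = 0.672

Let X = conversion of A (basis 1 mol A); extent of reaction ξ = 0.5X.
Moles: n_A = 1 − X; n_D = 0.5X; n_I = 4.81 (inert).
n_T = Σnᵢ = 5.81 − 0.5X.
Mole fractions y_i = n_i/n_T; Kp = p_D / (p_A^2) with p_i = y_i·P.
This yields a degree-2 equation in X; solving on (0,1), X = 0.672.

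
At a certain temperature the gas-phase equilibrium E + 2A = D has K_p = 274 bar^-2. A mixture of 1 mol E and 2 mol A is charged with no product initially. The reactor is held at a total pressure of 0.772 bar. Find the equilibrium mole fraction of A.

Let X = conversion of E (basis 1 mol E); extent of reaction ξ = X.
At extent ξ: n_E = 1 − X; n_A = 2 − 2X; n_D = X.
Summing: n_T = 3 − 2X.
y_i = n_i/n_T, p_i = y_i·P. K_p = p_D / (p_E p_A^2).
Equating to 274 bar^-2 and solving on 0 < X < 1: X = 0.872.
Then n_A = 0.256, n_T = 1.26, so y_A = 0.204.

y_A = 0.204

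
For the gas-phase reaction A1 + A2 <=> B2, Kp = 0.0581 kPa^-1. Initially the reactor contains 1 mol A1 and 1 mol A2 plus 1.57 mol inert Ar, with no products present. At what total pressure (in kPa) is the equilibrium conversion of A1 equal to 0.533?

Basis: 1 mol A1 initially; let X = conversion of A1. Extent ξ = X.
At extent ξ: n_A1 = 1 − X; n_A2 = 1 − X; n_B2 = X; n_I = 1.57 (inert).
Total moles n_T = 3.57 − X.
Kp = p_B2 / (p_A1 p_A2) with p_i = (n_i/n_T)·P.
At X = 0.533: the mole-fraction product g(X) = Π y_i^ν_i = 7.422. Since Kp = g(X)·P^{-1}, P = (g/Kp)^(1/1) = (7.422/0.0581)^(1/1) = 128 kPa.

P = 128 kPa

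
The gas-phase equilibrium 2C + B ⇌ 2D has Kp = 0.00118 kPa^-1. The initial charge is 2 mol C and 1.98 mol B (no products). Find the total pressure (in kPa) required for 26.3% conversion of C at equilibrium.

Basis: 2 mol C initially; let X = conversion of C. Extent ξ = X.
At extent ξ: n_C = 2 − 2X; n_B = 1.98 − X; n_D = 2X.
n_T = Σnᵢ = 3.98 − X.
Kp = p_D^2 / (p_C^2 p_B) with p_i = (n_i/n_T)·P.
At X = 0.263: the mole-fraction product g(X) = Π y_i^ν_i = 0.2757. Since Kp = g(X)·P^{-1}, P = (g/Kp)^(1/1) = (0.2757/0.00118)^(1/1) = 234 kPa.

P = 234 kPa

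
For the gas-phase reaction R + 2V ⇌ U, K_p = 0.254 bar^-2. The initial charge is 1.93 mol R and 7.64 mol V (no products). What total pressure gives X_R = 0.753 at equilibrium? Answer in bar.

Basis: 1.93 mol R initially; let X = conversion of R. Extent ξ = 1.93X.
At extent ξ: n_R = 1.93 − 1.93X; n_V = 7.64 − 3.86X; n_U = 1.93X.
n_T = Σnᵢ = 9.57 − 3.86X.
K_p = p_U / (p_R p_V^2) with p_i = (n_i/n_T)·P.
At X = 0.753: the mole-fraction product g(X) = Π y_i^ν_i = 6.041. Since K_p = g(X)·P^{-2}, P = (g/K_p)^(1/2) = (6.041/0.254)^(1/2) = 4.88 bar.

P = 4.88 bar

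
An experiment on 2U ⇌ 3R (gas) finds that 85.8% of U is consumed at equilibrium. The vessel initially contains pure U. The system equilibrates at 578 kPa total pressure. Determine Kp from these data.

Let X = conversion of U (basis 1 mol U); extent of reaction ξ = 0.5X.
At extent ξ: n_U = 1 − X; n_R = 1.5X.
Summing: n_T = 1 + 0.5X.
At X = 0.858: n_U = 0.142, n_R = 1.29, n_T = 1.43.
p_i = (n_i/n_T)·P. Kp = p_R^3 / (p_U^2) = 4.28e+04 kPa.

Kp = 4.28e+04 kPa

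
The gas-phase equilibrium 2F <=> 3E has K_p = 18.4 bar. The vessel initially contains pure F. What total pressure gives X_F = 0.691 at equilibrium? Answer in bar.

Take 1 mol F as basis and let X be its fractional conversion, so ξ = 0.5X.
Species balance: n_F = 1 − X; n_E = 1.5X.
n_T = Σnᵢ = 1 + 0.5X.
K_p = p_E^3 / (p_F^2) with p_i = (n_i/n_T)·P.
At X = 0.691: the mole-fraction product g(X) = Π y_i^ν_i = 8.668. Since K_p = g(X)·P^{1}, P = (K_p/g)^(1/1) = (18.4/8.668)^(1/1) = 2.12 bar.

P = 2.12 bar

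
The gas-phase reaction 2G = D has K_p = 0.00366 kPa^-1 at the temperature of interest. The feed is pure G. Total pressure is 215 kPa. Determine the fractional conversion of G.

X = 0.509

Take 1 mol G as basis and let X be its fractional conversion, so ξ = 0.5X.
Moles: n_G = 1 − X; n_D = 0.5X.
Summing: n_T = 1 − 0.5X.
Mole fractions y_i = n_i/n_T; K_p = p_D / (p_G^2) with p_i = y_i·P.
Substituting and setting equal to 0.00366 kPa^-1 gives a polynomial in X; the root in (0,1) is X = 0.509.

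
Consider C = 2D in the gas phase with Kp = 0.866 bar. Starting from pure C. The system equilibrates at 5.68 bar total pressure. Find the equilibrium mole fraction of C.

y_C = 0.678

Basis: 1 mol C initially; let X = conversion of C. Extent ξ = X.
Species balance: n_C = 1 − X; n_D = 2X.
Total moles n_T = 1 + X.
Mole fractions y_i = n_i/n_T; Kp = p_D^2 / (p_C) with p_i = y_i·P.
Substituting and setting equal to 0.866 bar gives a polynomial in X; the root in (0,1) is X = 0.192.
Then n_C = 0.808, n_T = 1.19, so y_C = 0.678.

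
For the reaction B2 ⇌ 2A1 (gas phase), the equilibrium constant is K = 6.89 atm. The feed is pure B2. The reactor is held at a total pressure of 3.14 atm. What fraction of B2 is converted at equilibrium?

X = 0.595

Basis: 1 mol B2 initially; let X = conversion of B2. Extent ξ = X.
Moles: n_B2 = 1 − X; n_A1 = 2X.
Total moles n_T = 1 + X.
y_i = n_i/n_T, p_i = y_i·P. K = p_A1^2 / (p_B2).
Substituting and setting equal to 6.89 atm gives a polynomial in X; the root in (0,1) is X = 0.595.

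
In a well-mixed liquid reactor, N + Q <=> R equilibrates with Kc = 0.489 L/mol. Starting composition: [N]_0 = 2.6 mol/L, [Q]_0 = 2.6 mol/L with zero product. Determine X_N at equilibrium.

X = 0.423

Let X = conversion of N; extent ξ = 2.6·X mol/L.
Concentrations: [N] = 2.6 − 2.6X; [Q] = 2.6 − 2.6X; [R] = 2.6X.
Kc = [R] / ([N] [Q]).
Solving Kc = 0.489 for X ∈ (0,1): X = 0.423.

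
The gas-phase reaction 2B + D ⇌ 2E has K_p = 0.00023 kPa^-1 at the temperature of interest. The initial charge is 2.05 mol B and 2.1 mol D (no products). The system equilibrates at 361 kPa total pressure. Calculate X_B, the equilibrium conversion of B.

X = 0.167

Take 2.05 mol B as basis and let X be its fractional conversion, so ξ = 1.02X.
Mole table: n_B = 2.05 − 2.05X; n_D = 2.1 − 1.02X; n_E = 2.05X.
n_T = Σnᵢ = 4.15 − 1.02X.
With p_i = (n_i/n_T)P, K_p = p_E^2 / (p_B^2 p_D).
Setting this equal to 0.00023 kPa^-1 and taking the physical root (0 < X < 1) gives X = 0.167.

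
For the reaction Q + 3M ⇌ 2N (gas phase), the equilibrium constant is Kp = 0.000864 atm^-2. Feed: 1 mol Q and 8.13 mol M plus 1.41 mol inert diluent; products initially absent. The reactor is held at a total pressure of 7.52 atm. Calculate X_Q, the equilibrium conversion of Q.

Take 1 mol Q as basis and let X be its fractional conversion, so ξ = X.
Mole table: n_Q = 1 − X; n_M = 8.13 − 3X; n_N = 2X; n_I = 1.41 (inert).
Summing: n_T = 10.5 − 2X.
With p_i = (n_i/n_T)P, Kp = p_N^2 / (p_Q p_M^3).
Substituting and setting equal to 0.000864 atm^-2 gives a polynomial in X; the root in (0,1) is X = 0.201.

X = 0.201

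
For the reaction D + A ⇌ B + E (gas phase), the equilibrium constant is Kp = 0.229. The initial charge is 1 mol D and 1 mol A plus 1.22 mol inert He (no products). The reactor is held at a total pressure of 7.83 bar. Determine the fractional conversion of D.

Take 1 mol D as basis and let X be its fractional conversion, so ξ = X.
Moles: n_D = 1 − X; n_A = 1 − X; n_B = X; n_E = X; n_I = 1.22 (inert).
Total moles n_T = 3.22 (Δν = 0, constant).
With p_i = (n_i/n_T)P, Kp = p_B p_E / (p_D p_A).
Setting this equal to 0.229 and taking the physical root (0 < X < 1) gives X = 0.324.

X = 0.324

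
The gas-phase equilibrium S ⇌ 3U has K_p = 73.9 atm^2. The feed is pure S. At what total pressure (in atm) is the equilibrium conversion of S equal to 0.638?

Let X = conversion of S (basis 1 mol S); extent of reaction ξ = X.
Mole table: n_S = 1 − X; n_U = 3X.
n_T = Σnᵢ = 1 + 2X.
K_p = p_U^3 / (p_S) with p_i = (n_i/n_T)·P.
At X = 0.638: the mole-fraction product g(X) = Π y_i^ν_i = 3.739. Since K_p = g(X)·P^{2}, P = (K_p/g)^(1/2) = (73.9/3.739)^(1/2) = 4.45 atm.

P = 4.45 atm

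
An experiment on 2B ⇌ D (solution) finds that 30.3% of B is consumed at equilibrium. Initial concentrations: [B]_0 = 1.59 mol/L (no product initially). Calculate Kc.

Let X = conversion of B.
Concentrations: [B] = 1.59 − 1.59X; [D] = 0.795X.
At X = 0.303: [B] = 1.11, [D] = 0.241.
Kc = [D] / ([B]^2) = 0.196 L/mol.

Kc = 0.196 L/mol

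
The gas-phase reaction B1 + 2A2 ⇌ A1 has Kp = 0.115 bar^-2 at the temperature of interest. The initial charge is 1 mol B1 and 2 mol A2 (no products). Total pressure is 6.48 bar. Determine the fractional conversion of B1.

Let X = conversion of B1 (basis 1 mol B1); extent of reaction ξ = X.
Mole table: n_B1 = 1 − X; n_A2 = 2 − 2X; n_A1 = X.
Summing: n_T = 3 − 2X.
Mole fractions y_i = n_i/n_T; Kp = p_A1 / (p_B1 p_A2^2) with p_i = y_i·P.
Equating to 0.115 bar^-2 and solving on 0 < X < 1: X = 0.531.

X = 0.531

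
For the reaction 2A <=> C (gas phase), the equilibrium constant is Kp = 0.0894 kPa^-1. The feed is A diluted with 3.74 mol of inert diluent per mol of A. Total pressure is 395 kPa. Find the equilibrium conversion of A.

X = 0.781

Basis: 1 mol A initially; let X = conversion of A. Extent ξ = 0.5X.
Species balance: n_A = 1 − X; n_C = 0.5X; n_I = 3.74 (inert).
n_T = Σnᵢ = 4.74 − 0.5X.
y_i = n_i/n_T, p_i = y_i·P. Kp = p_C / (p_A^2).
Setting this equal to 0.0894 kPa^-1 and taking the physical root (0 < X < 1) gives X = 0.781.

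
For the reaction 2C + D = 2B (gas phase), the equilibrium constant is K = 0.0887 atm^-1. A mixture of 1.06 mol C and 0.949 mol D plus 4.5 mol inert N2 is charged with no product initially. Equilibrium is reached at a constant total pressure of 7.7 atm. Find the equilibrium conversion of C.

X = 0.229

Basis: 1.06 mol C initially; let X = conversion of C. Extent ξ = 0.53X.
Species balance: n_C = 1.06 − 1.06X; n_D = 0.949 − 0.53X; n_B = 1.06X; n_I = 4.5 (inert).
Summing: n_T = 6.51 − 0.53X.
With p_i = (n_i/n_T)P, K = p_B^2 / (p_C^2 p_D).
Substituting and setting equal to 0.0887 atm^-1 gives a polynomial in X; the root in (0,1) is X = 0.229.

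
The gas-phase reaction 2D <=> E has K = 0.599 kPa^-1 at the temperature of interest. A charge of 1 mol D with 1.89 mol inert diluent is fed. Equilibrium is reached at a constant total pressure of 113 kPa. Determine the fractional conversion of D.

X = 0.874

Let X = conversion of D (basis 1 mol D); extent of reaction ξ = 0.5X.
At extent ξ: n_D = 1 − X; n_E = 0.5X; n_I = 1.89 (inert).
n_T = Σnᵢ = 2.89 − 0.5X.
y_i = n_i/n_T, p_i = y_i·P. K = p_E / (p_D^2).
Substituting and setting equal to 0.599 kPa^-1 gives a polynomial in X; the root in (0,1) is X = 0.874.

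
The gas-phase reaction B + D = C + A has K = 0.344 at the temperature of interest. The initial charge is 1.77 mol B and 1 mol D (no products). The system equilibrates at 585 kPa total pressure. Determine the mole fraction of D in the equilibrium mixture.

y_D = 0.188

Let X = conversion of D (basis 1 mol D); extent of reaction ξ = X.
At extent ξ: n_B = 1.77 − X; n_D = 1 − X; n_C = X; n_A = X.
Total moles n_T = 2.77 (Δν = 0, constant).
y_i = n_i/n_T, p_i = y_i·P. K = p_C p_A / (p_B p_D).
This yields a degree-2 equation in X; solving on (0,1), X = 0.480.
Then n_D = 0.52, n_T = 2.77, so y_D = 0.188.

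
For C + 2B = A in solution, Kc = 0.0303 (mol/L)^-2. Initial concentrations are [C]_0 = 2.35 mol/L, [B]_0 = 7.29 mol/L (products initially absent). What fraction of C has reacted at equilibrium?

X = 0.449

Let X = conversion of C; extent ξ = 2.35·X mol/L.
Concentrations: [C] = 2.35 − 2.35X; [B] = 7.29 − 4.7X; [A] = 2.35X.
Kc = [A] / ([C] [B]^2).
Setting equal to 0.0303 and solving for X on (0,1) gives X = 0.449.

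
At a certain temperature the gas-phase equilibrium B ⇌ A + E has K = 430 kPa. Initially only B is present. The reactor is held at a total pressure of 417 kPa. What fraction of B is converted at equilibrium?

X = 0.713

Let X = conversion of B (basis 1 mol B); extent of reaction ξ = X.
Species balance: n_B = 1 − X; n_A = X; n_E = X.
n_T = Σnᵢ = 1 + X.
Mole fractions y_i = n_i/n_T; K = p_A p_E / (p_B) with p_i = y_i·P.
Equating to 430 kPa and solving on 0 < X < 1: X = 0.713.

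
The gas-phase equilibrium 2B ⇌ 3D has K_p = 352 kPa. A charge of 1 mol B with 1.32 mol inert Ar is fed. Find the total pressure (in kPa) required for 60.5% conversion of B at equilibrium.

Basis: 1 mol B initially; let X = conversion of B. Extent ξ = 0.5X.
Mole table: n_B = 1 − X; n_D = 1.5X; n_I = 1.32 (inert).
Summing: n_T = 2.32 + 0.5X.
K_p = p_D^3 / (p_B^2) with p_i = (n_i/n_T)·P.
At X = 0.605: the mole-fraction product g(X) = Π y_i^ν_i = 1.827. Since K_p = g(X)·P^{1}, P = (K_p/g)^(1/1) = (352/1.827)^(1/1) = 193 kPa.

P = 193 kPa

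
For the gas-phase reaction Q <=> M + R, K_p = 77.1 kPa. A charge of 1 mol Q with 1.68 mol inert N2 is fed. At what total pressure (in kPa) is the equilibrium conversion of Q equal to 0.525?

Let X = conversion of Q (basis 1 mol Q); extent of reaction ξ = X.
At extent ξ: n_Q = 1 − X; n_M = X; n_R = X; n_I = 1.68 (inert).
n_T = Σnᵢ = 2.68 + X.
K_p = p_M p_R / (p_Q) with p_i = (n_i/n_T)·P.
At X = 0.525: the mole-fraction product g(X) = Π y_i^ν_i = 0.181. Since K_p = g(X)·P^{1}, P = (K_p/g)^(1/1) = (77.1/0.181)^(1/1) = 426 kPa.

P = 426 kPa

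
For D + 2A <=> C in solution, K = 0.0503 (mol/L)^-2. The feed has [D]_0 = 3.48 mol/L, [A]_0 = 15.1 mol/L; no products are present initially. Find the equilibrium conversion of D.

X = 0.817

Let X = conversion of D; extent ξ = 3.48·X mol/L.
Concentrations: [D] = 3.48 − 3.48X; [A] = 15.1 − 6.96X; [C] = 3.48X.
K = [C] / ([D] [A]^2).
Solving K = 0.0503 for X ∈ (0,1): X = 0.817.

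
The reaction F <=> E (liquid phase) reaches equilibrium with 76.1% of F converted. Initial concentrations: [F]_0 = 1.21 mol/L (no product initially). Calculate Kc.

Kc = 3.18

Let X = conversion of F.
Concentrations: [F] = 1.21 − 1.21X; [E] = 1.21X.
At X = 0.761: [F] = 0.289, [E] = 0.921.
Kc = [E] / ([F]) = 3.18.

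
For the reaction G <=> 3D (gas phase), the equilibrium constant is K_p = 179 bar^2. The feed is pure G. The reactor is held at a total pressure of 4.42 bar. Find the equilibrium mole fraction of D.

y_D = 0.916

Let X = conversion of G (basis 1 mol G); extent of reaction ξ = X.
Mole table: n_G = 1 − X; n_D = 3X.
Total moles n_T = 1 + 2X.
With p_i = (n_i/n_T)P, K_p = p_D^3 / (p_G).
This yields a degree-3 equation in X; solving on (0,1), X = 0.784.
Then n_D = 2.35, n_T = 2.57, so y_D = 0.916.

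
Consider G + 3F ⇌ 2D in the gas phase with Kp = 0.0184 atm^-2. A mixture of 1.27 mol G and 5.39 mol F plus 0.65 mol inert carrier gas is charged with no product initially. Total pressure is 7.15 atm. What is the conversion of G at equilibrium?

X = 0.401

Basis: 1.27 mol G initially; let X = conversion of G. Extent ξ = 1.27X.
Species balance: n_G = 1.27 − 1.27X; n_F = 5.39 − 3.81X; n_D = 2.54X; n_I = 0.65 (inert).
n_T = Σnᵢ = 7.31 − 2.54X.
With p_i = (n_i/n_T)P, Kp = p_D^2 / (p_G p_F^3).
This yields a degree-4 equation in X; solving on (0,1), X = 0.401.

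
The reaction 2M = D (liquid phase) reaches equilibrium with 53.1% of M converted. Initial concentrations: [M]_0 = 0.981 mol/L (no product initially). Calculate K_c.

Let X = conversion of M.
Concentrations: [M] = 0.981 − 0.981X; [D] = 0.49X.
At X = 0.531: [M] = 0.46, [D] = 0.26.
K_c = [D] / ([M]^2) = 1.23 L/mol.

K_c = 1.23 L/mol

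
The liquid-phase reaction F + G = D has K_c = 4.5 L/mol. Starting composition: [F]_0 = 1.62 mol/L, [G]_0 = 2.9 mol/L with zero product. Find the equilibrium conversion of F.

X = 0.870

Let X = conversion of F; extent ξ = 1.62·X mol/L.
Concentrations: [F] = 1.62 − 1.62X; [G] = 2.9 − 1.62X; [D] = 1.62X.
K_c = [D] / ([F] [G]).
This equals 4.5 at X = 0.870 (the root in 0 < X < 1).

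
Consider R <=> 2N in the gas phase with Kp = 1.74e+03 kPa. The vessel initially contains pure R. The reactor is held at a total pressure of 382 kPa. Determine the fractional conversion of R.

Take 1 mol R as basis and let X be its fractional conversion, so ξ = X.
At extent ξ: n_R = 1 − X; n_N = 2X.
Summing: n_T = 1 + X.
Mole fractions y_i = n_i/n_T; Kp = p_N^2 / (p_R) with p_i = y_i·P.
Equating to 1.74e+03 kPa and solving on 0 < X < 1: X = 0.730.

X = 0.730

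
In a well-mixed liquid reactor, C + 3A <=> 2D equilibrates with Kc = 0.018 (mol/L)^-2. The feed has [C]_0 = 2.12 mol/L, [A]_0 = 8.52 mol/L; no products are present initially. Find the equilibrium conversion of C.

X = 0.454

Let X = conversion of C; extent ξ = 2.12·X mol/L.
Concentrations: [C] = 2.12 − 2.12X; [A] = 8.52 − 6.36X; [D] = 4.24X.
Kc = [D]^2 / ([C] [A]^3).
Equating to 0.018 (mol/L)^-2: the physical root is X = 0.454.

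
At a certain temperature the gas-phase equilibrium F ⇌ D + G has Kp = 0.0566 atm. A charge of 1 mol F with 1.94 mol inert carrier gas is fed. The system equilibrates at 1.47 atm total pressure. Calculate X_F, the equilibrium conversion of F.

Take 1 mol F as basis and let X be its fractional conversion, so ξ = X.
Mole table: n_F = 1 − X; n_D = X; n_G = X; n_I = 1.94 (inert).
Summing: n_T = 2.94 + X.
Mole fractions y_i = n_i/n_T; Kp = p_D p_G / (p_F) with p_i = y_i·P.
Setting this equal to 0.0566 atm and taking the physical root (0 < X < 1) gives X = 0.296.

X = 0.296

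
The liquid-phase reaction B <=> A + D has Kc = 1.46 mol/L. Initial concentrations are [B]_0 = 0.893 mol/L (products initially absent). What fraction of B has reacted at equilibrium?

Let X = conversion of B; extent ξ = 0.893·X mol/L.
Concentrations: [B] = 0.893 − 0.893X; [A] = 0.893X; [D] = 0.893X.
Kc = [A] [D] / ([B]).
Solving Kc = 1.46 for X ∈ (0,1): X = 0.700.

X = 0.700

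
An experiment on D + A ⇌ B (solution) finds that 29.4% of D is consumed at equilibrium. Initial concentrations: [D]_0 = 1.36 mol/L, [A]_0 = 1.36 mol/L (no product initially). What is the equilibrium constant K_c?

Let X = conversion of D.
Concentrations: [D] = 1.36 − 1.36X; [A] = 1.36 − 1.36X; [B] = 1.36X.
At X = 0.294: [D] = 0.96, [A] = 0.96, [B] = 0.4.
K_c = [B] / ([D] [A]) = 0.434 L/mol.

K_c = 0.434 L/mol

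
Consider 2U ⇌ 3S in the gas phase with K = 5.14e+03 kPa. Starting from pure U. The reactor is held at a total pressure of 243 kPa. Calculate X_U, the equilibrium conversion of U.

Basis: 1 mol U initially; let X = conversion of U. Extent ξ = 0.5X.
Species balance: n_U = 1 − X; n_S = 1.5X.
n_T = Σnᵢ = 1 + 0.5X.
With p_i = (n_i/n_T)P, K = p_S^3 / (p_U^2).
This yields a degree-3 equation in X; solving on (0,1), X = 0.770.

X = 0.770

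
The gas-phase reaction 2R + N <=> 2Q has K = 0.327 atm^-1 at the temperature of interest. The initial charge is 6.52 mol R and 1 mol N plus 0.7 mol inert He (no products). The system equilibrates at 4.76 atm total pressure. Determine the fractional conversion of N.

X = 0.672

Basis: 1 mol N initially; let X = conversion of N. Extent ξ = X.
Mole table: n_R = 6.52 − 2X; n_N = 1 − X; n_Q = 2X; n_I = 0.7 (inert).
Summing: n_T = 8.22 − X.
Mole fractions y_i = n_i/n_T; K = p_Q^2 / (p_R^2 p_N) with p_i = y_i·P.
Equating to 0.327 atm^-1 and solving on 0 < X < 1: X = 0.672.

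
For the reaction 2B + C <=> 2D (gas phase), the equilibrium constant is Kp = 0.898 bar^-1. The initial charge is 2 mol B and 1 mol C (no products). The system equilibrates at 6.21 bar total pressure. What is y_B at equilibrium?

y_B = 0.393

Take 2 mol B as basis and let X be its fractional conversion, so ξ = X.
At extent ξ: n_B = 2 − 2X; n_C = 1 − X; n_D = 2X.
Total moles n_T = 3 − X.
With p_i = (n_i/n_T)P, Kp = p_D^2 / (p_B^2 p_C).
Equating to 0.898 bar^-1 and solving on 0 < X < 1: X = 0.511.
Then n_B = 0.977, n_T = 2.49, so y_B = 0.393.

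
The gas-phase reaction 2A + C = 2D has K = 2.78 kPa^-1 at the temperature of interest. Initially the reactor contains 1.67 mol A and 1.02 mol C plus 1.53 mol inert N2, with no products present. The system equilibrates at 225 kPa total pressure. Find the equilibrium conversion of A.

Let X = conversion of A (basis 1.67 mol A); extent of reaction ξ = 0.835X.
Species balance: n_A = 1.67 − 1.67X; n_C = 1.02 − 0.835X; n_D = 1.67X; n_I = 1.53 (inert).
Total moles n_T = 4.22 − 0.835X.
y_i = n_i/n_T, p_i = y_i·P. K = p_D^2 / (p_A^2 p_C).
Setting this equal to 2.78 kPa^-1 and taking the physical root (0 < X < 1) gives X = 0.878.

X = 0.878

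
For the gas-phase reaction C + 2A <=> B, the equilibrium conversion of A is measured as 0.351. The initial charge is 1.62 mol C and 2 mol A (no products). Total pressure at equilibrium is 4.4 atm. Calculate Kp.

Kp = 0.0722 atm^-2

Let X = conversion of A (basis 2 mol A); extent of reaction ξ = X.
Species balance: n_C = 1.62 − X; n_A = 2 − 2X; n_B = X.
Summing: n_T = 3.62 − 2X.
At X = 0.351: n_C = 1.27, n_A = 1.3, n_B = 0.351, n_T = 2.92.
p_i = (n_i/n_T)·P. Kp = p_B / (p_C p_A^2) = 0.0722 atm^-2.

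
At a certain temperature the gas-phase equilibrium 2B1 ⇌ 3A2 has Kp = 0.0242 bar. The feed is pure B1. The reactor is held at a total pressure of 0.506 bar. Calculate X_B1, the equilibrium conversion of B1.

X = 0.213

Let X = conversion of B1 (basis 1 mol B1); extent of reaction ξ = 0.5X.
Moles: n_B1 = 1 − X; n_A2 = 1.5X.
Summing: n_T = 1 + 0.5X.
y_i = n_i/n_T, p_i = y_i·P. Kp = p_A2^3 / (p_B1^2).
This yields a degree-3 equation in X; solving on (0,1), X = 0.213.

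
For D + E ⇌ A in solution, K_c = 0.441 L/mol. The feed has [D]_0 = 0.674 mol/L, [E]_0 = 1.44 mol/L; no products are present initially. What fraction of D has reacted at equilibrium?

X = 0.347

Let X = conversion of D; extent ξ = 0.674·X mol/L.
Concentrations: [D] = 0.674 − 0.674X; [E] = 1.44 − 0.674X; [A] = 0.674X.
K_c = [A] / ([D] [E]).
Equating to 0.441 L/mol: the physical root is X = 0.347.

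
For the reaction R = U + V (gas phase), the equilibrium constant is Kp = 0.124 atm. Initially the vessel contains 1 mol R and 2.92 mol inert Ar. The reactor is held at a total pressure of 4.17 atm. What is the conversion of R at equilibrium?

X = 0.297

Basis: 1 mol R initially; let X = conversion of R. Extent ξ = X.
Species balance: n_R = 1 − X; n_U = X; n_V = X; n_I = 2.92 (inert).
Summing: n_T = 3.92 + X.
Mole fractions y_i = n_i/n_T; Kp = p_U p_V / (p_R) with p_i = y_i·P.
Equating to 0.124 atm and solving on 0 < X < 1: X = 0.297.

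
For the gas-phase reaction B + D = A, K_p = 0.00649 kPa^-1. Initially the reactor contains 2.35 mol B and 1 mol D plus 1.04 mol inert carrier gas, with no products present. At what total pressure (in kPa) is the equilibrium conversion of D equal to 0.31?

Basis: 1 mol D initially; let X = conversion of D. Extent ξ = X.
Species balance: n_B = 2.35 − X; n_D = 1 − X; n_A = X; n_I = 1.04 (inert).
Summing: n_T = 4.39 − X.
K_p = p_A / (p_B p_D) with p_i = (n_i/n_T)·P.
At X = 0.31: the mole-fraction product g(X) = Π y_i^ν_i = 0.8986. Since K_p = g(X)·P^{-1}, P = (g/K_p)^(1/1) = (0.8986/0.00649)^(1/1) = 138 kPa.

P = 138 kPa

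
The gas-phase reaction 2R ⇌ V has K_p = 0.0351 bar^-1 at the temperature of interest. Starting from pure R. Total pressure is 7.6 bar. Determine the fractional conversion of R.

X = 0.304

Let X = conversion of R (basis 1 mol R); extent of reaction ξ = 0.5X.
At extent ξ: n_R = 1 − X; n_V = 0.5X.
n_T = Σnᵢ = 1 − 0.5X.
y_i = n_i/n_T, p_i = y_i·P. K_p = p_V / (p_R^2).
Setting this equal to 0.0351 bar^-1 and taking the physical root (0 < X < 1) gives X = 0.304.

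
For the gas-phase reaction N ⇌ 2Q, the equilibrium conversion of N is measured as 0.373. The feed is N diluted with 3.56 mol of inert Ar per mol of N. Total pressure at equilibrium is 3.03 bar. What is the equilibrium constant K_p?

Basis: 1 mol N initially; let X = conversion of N. Extent ξ = X.
At extent ξ: n_N = 1 − X; n_Q = 2X; n_I = 3.56 (inert).
n_T = Σnᵢ = 4.56 + X.
At X = 0.373: n_N = 0.627, n_Q = 0.746, n_T = 4.93.
p_i = (n_i/n_T)·P. K_p = p_Q^2 / (p_N) = 0.545 bar.

K_p = 0.545 bar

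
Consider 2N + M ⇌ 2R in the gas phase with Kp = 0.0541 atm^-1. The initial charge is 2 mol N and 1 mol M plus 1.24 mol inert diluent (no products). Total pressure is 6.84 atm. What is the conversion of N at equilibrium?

Basis: 2 mol N initially; let X = conversion of N. Extent ξ = X.
Mole table: n_N = 2 − 2X; n_M = 1 − X; n_R = 2X; n_I = 1.24 (inert).
Summing: n_T = 4.24 − X.
Mole fractions y_i = n_i/n_T; Kp = p_R^2 / (p_N^2 p_M) with p_i = y_i·P.
Equating to 0.0541 atm^-1 and solving on 0 < X < 1: X = 0.212.

X = 0.212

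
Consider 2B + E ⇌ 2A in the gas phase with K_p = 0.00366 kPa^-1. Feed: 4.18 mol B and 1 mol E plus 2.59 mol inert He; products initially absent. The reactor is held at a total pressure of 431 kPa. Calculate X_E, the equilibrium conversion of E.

X = 0.513

Take 1 mol E as basis and let X be its fractional conversion, so ξ = X.
At extent ξ: n_B = 4.18 − 2X; n_E = 1 − X; n_A = 2X; n_I = 2.59 (inert).
Summing: n_T = 7.77 − X.
y_i = n_i/n_T, p_i = y_i·P. K_p = p_A^2 / (p_B^2 p_E).
Setting this equal to 0.00366 kPa^-1 and taking the physical root (0 < X < 1) gives X = 0.513.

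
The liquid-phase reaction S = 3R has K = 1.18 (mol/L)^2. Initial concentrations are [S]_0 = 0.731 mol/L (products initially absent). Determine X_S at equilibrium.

Let X = conversion of S; extent ξ = 0.731·X mol/L.
Concentrations: [S] = 0.731 − 0.731X; [R] = 2.19X.
K = [R]^3 / ([S]).
Equating to 1.18 (mol/L)^2: the physical root is X = 0.372.

X = 0.372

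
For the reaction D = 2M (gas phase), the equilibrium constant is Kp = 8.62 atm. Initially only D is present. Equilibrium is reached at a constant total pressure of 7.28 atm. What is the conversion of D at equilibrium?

X = 0.478

Let X = conversion of D (basis 1 mol D); extent of reaction ξ = X.
At extent ξ: n_D = 1 − X; n_M = 2X.
Total moles n_T = 1 + X.
With p_i = (n_i/n_T)P, Kp = p_M^2 / (p_D).
Substituting and setting equal to 8.62 atm gives a polynomial in X; the root in (0,1) is X = 0.478.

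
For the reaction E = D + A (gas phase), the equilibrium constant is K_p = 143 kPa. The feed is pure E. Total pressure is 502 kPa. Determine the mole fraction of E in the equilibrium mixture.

y_E = 0.360

Basis: 1 mol E initially; let X = conversion of E. Extent ξ = X.
At extent ξ: n_E = 1 − X; n_D = X; n_A = X.
Summing: n_T = 1 + X.
Mole fractions y_i = n_i/n_T; K_p = p_D p_A / (p_E) with p_i = y_i·P.
Equating to 143 kPa and solving on 0 < X < 1: X = 0.471.
Then n_E = 0.529, n_T = 1.47, so y_E = 0.360.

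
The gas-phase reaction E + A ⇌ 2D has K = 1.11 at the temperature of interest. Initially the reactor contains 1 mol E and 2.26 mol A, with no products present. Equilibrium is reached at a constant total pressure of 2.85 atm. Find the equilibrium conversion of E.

X = 0.496

Basis: 1 mol E initially; let X = conversion of E. Extent ξ = X.
Mole table: n_E = 1 − X; n_A = 2.26 − X; n_D = 2X.
Since Δν = 0, n_T = 3.26 throughout.
Mole fractions y_i = n_i/n_T; K = p_D^2 / (p_E p_A) with p_i = y_i·P.
Substituting and setting equal to 1.11 gives a polynomial in X; the root in (0,1) is X = 0.496.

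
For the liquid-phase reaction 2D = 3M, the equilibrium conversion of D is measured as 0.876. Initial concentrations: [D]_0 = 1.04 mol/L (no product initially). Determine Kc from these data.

Let X = conversion of D.
Concentrations: [D] = 1.04 − 1.04X; [M] = 1.56X.
At X = 0.876: [D] = 0.129, [M] = 1.37.
Kc = [M]^3 / ([D]^2) = 153 mol/L.

Kc = 153 mol/L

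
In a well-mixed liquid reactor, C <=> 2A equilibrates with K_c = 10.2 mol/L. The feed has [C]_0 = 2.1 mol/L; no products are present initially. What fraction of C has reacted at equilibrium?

X = 0.651

Let X = conversion of C; extent ξ = 2.1·X mol/L.
Concentrations: [C] = 2.1 − 2.1X; [A] = 4.2X.
K_c = [A]^2 / ([C]).
Setting equal to 10.2 and solving for X on (0,1) gives X = 0.651.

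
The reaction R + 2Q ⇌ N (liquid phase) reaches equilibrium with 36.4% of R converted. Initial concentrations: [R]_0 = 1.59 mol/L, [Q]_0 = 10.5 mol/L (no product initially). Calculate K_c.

Let X = conversion of R.
Concentrations: [R] = 1.59 − 1.59X; [Q] = 10.5 − 3.18X; [N] = 1.59X.
At X = 0.364: [R] = 1.01, [Q] = 9.34, [N] = 0.579.
K_c = [N] / ([R] [Q]^2) = 0.00656 (mol/L)^-2.

K_c = 0.00656 (mol/L)^-2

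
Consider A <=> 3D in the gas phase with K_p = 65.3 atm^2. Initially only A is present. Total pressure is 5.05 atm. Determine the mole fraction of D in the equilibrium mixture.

Basis: 1 mol A initially; let X = conversion of A. Extent ξ = X.
Moles: n_A = 1 − X; n_D = 3X.
Summing: n_T = 1 + 2X.
With p_i = (n_i/n_T)P, K_p = p_D^3 / (p_A).
Setting this equal to 65.3 atm^2 and taking the physical root (0 < X < 1) gives X = 0.571.
Then n_D = 1.71, n_T = 2.14, so y_D = 0.800.

y_D = 0.800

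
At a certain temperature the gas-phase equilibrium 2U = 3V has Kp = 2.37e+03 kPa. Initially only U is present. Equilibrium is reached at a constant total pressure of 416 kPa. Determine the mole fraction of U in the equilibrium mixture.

y_U = 0.264

Let X = conversion of U (basis 1 mol U); extent of reaction ξ = 0.5X.
Moles: n_U = 1 − X; n_V = 1.5X.
Summing: n_T = 1 + 0.5X.
With p_i = (n_i/n_T)P, Kp = p_V^3 / (p_U^2).
Equating to 2.37e+03 kPa and solving on 0 < X < 1: X = 0.650.
Then n_U = 0.35, n_T = 1.32, so y_U = 0.264.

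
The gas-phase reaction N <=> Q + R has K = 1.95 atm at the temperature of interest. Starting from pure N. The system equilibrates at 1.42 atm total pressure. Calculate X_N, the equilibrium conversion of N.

X = 0.761

Basis: 1 mol N initially; let X = conversion of N. Extent ξ = X.
Moles: n_N = 1 − X; n_Q = X; n_R = X.
n_T = Σnᵢ = 1 + X.
y_i = n_i/n_T, p_i = y_i·P. K = p_Q p_R / (p_N).
Equating to 1.95 atm and solving on 0 < X < 1: X = 0.761.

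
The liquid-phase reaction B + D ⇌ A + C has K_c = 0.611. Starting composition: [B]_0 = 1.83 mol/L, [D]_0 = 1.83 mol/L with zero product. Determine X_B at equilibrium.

Let X = conversion of B; extent ξ = 1.83·X mol/L.
Concentrations: [B] = 1.83 − 1.83X; [D] = 1.83 − 1.83X; [A] = 1.83X; [C] = 1.83X.
K_c = [A] [C] / ([B] [D]).
This equals 0.611 at X = 0.439 (the root in 0 < X < 1).

X = 0.439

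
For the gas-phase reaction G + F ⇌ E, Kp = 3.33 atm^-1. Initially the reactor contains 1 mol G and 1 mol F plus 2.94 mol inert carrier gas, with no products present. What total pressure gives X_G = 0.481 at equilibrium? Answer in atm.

P = 2.39 atm

Let X = conversion of G (basis 1 mol G); extent of reaction ξ = X.
Species balance: n_G = 1 − X; n_F = 1 − X; n_E = X; n_I = 2.94 (inert).
Total moles n_T = 4.94 − X.
Kp = p_E / (p_G p_F) with p_i = (n_i/n_T)·P.
At X = 0.481: the mole-fraction product g(X) = Π y_i^ν_i = 7.962. Since Kp = g(X)·P^{-1}, P = (g/Kp)^(1/1) = (7.962/3.33)^(1/1) = 2.39 atm.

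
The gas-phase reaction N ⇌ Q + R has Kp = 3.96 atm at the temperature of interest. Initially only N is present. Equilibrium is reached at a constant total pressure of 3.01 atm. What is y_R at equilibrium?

y_R = 0.430

Take 1 mol N as basis and let X be its fractional conversion, so ξ = X.
Mole table: n_N = 1 − X; n_Q = X; n_R = X.
n_T = Σnᵢ = 1 + X.
Mole fractions y_i = n_i/n_T; Kp = p_Q p_R / (p_N) with p_i = y_i·P.
Setting this equal to 3.96 atm and taking the physical root (0 < X < 1) gives X = 0.754.
Then n_R = 0.754, n_T = 1.75, so y_R = 0.430.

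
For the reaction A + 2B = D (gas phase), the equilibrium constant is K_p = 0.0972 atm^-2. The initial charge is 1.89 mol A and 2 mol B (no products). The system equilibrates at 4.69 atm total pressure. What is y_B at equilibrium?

Take 2 mol B as basis and let X be its fractional conversion, so ξ = X.
Species balance: n_A = 1.89 − X; n_B = 2 − 2X; n_D = X.
Total moles n_T = 3.89 − 2X.
With p_i = (n_i/n_T)P, K_p = p_D / (p_A p_B^2).
Equating to 0.0972 atm^-2 and solving on 0 < X < 1: X = 0.435.
Then n_B = 1.13, n_T = 3.02, so y_B = 0.374.

y_B = 0.374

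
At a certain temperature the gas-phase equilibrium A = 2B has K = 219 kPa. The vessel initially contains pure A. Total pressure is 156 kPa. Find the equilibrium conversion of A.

Let X = conversion of A (basis 1 mol A); extent of reaction ξ = X.
Mole table: n_A = 1 − X; n_B = 2X.
n_T = Σnᵢ = 1 + X.
With p_i = (n_i/n_T)P, K = p_B^2 / (p_A).
This yields a degree-2 equation in X; solving on (0,1), X = 0.510.

X = 0.510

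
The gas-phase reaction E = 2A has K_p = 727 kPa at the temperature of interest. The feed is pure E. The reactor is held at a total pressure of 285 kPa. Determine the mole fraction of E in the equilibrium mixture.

y_E = 0.232

Basis: 1 mol E initially; let X = conversion of E. Extent ξ = X.
Mole table: n_E = 1 − X; n_A = 2X.
n_T = Σnᵢ = 1 + X.
With p_i = (n_i/n_T)P, K_p = p_A^2 / (p_E).
Substituting and setting equal to 727 kPa gives a polynomial in X; the root in (0,1) is X = 0.624.
Then n_E = 0.376, n_T = 1.62, so y_E = 0.232.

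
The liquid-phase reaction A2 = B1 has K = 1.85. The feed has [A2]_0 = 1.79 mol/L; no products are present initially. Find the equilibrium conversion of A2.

Let X = conversion of A2; extent ξ = 1.79·X mol/L.
Concentrations: [A2] = 1.79 − 1.79X; [B1] = 1.79X.
K = [B1] / ([A2]).
This equals 1.85 at X = 0.649 (the root in 0 < X < 1).

X = 0.649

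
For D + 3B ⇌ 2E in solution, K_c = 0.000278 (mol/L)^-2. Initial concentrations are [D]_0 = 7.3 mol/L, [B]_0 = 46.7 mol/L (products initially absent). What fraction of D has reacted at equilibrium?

X = 0.482

Let X = conversion of D; extent ξ = 7.3·X mol/L.
Concentrations: [D] = 7.3 − 7.3X; [B] = 46.7 − 21.9X; [E] = 14.6X.
K_c = [E]^2 / ([D] [B]^3).
Setting equal to 0.000278 and solving for X on (0,1) gives X = 0.482.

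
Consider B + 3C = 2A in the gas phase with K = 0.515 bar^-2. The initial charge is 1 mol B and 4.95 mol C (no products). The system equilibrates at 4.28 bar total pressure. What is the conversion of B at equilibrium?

Take 1 mol B as basis and let X be its fractional conversion, so ξ = X.
At extent ξ: n_B = 1 − X; n_C = 4.95 − 3X; n_A = 2X.
Total moles n_T = 5.95 − 2X.
Mole fractions y_i = n_i/n_T; K = p_A^2 / (p_B p_C^3) with p_i = y_i·P.
This yields a degree-4 equation in X; solving on (0,1), X = 0.754.

X = 0.754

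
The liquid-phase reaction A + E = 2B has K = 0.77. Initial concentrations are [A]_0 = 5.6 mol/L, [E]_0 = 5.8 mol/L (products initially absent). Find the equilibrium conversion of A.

Let X = conversion of A; extent ξ = 5.6·X mol/L.
Concentrations: [A] = 5.6 − 5.6X; [E] = 5.8 − 5.6X; [B] = 11.2X.
K = [B]^2 / ([A] [E]).
This equals 0.77 at X = 0.310 (the root in 0 < X < 1).

X = 0.310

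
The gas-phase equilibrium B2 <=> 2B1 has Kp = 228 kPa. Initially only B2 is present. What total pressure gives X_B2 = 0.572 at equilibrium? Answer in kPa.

P = 117 kPa

Basis: 1 mol B2 initially; let X = conversion of B2. Extent ξ = X.
Moles: n_B2 = 1 − X; n_B1 = 2X.
n_T = Σnᵢ = 1 + X.
Kp = p_B1^2 / (p_B2) with p_i = (n_i/n_T)·P.
At X = 0.572: the mole-fraction product g(X) = Π y_i^ν_i = 1.945. Since Kp = g(X)·P^{1}, P = (Kp/g)^(1/1) = (228/1.945)^(1/1) = 117 kPa.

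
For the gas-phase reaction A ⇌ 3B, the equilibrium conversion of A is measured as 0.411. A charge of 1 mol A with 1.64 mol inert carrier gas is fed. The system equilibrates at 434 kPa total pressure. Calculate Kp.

Kp = 5e+04 kPa^2

Let X = conversion of A (basis 1 mol A); extent of reaction ξ = X.
Mole table: n_A = 1 − X; n_B = 3X; n_I = 1.64 (inert).
Total moles n_T = 2.64 + 2X.
At X = 0.411: n_A = 0.589, n_B = 1.23, n_T = 3.46.
p_i = (n_i/n_T)·P. Kp = p_B^3 / (p_A) = 5e+04 kPa^2.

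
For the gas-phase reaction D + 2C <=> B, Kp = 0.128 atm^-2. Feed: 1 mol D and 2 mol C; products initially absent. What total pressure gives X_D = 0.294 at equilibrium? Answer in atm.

Take 1 mol D as basis and let X be its fractional conversion, so ξ = X.
Moles: n_D = 1 − X; n_C = 2 − 2X; n_B = X.
Total moles n_T = 3 − 2X.
Kp = p_B / (p_D p_C^2) with p_i = (n_i/n_T)·P.
At X = 0.294: the mole-fraction product g(X) = Π y_i^ν_i = 1.215. Since Kp = g(X)·P^{-2}, P = (g/Kp)^(1/2) = (1.215/0.128)^(1/2) = 3.08 atm.

P = 3.08 atm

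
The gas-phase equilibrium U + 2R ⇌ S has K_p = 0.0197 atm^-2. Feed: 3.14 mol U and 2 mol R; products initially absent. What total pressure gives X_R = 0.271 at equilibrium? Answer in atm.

Let X = conversion of R (basis 2 mol R); extent of reaction ξ = X.
Moles: n_U = 3.14 − X; n_R = 2 − 2X; n_S = X.
Summing: n_T = 5.14 − 2X.
K_p = p_S / (p_U p_R^2) with p_i = (n_i/n_T)·P.
At X = 0.271: the mole-fraction product g(X) = Π y_i^ν_i = 0.9394. Since K_p = g(X)·P^{-2}, P = (g/K_p)^(1/2) = (0.9394/0.0197)^(1/2) = 6.91 atm.

P = 6.91 atm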